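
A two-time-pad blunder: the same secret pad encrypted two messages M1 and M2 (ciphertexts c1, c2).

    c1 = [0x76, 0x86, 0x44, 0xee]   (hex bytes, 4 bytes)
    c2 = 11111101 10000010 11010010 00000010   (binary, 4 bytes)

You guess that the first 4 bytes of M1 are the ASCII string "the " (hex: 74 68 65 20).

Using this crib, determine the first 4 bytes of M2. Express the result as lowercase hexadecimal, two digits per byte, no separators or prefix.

ff6cf3cc

First, c1 ⊕ c2 = (M1 ⊕ K) ⊕ (M2 ⊕ K) = M1 ⊕ M2, so the key drops out. Then M2 = (M1 ⊕ M2) ⊕ M1 over the first 4 bytes.
byte 0: (76 ⊕ fd) ⊕ 74 = 8b ⊕ 74 = ff
byte 1: (86 ⊕ 82) ⊕ 68 = 04 ⊕ 68 = 6c
byte 2: (44 ⊕ d2) ⊕ 65 = 96 ⊕ 65 = f3
byte 3: (ee ⊕ 02) ⊕ 20 = ec ⊕ 20 = cc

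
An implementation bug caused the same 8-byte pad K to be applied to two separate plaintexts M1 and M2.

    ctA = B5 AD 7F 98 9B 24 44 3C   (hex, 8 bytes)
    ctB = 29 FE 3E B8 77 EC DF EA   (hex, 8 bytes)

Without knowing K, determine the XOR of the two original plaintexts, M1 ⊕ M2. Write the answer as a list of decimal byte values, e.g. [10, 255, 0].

ctA ⊕ ctB = (M1 ⊕ K) ⊕ (M2 ⊕ K) = M1 ⊕ M2 — the shared key cancels under XOR.
b5 ⊕ 29 = 9c
ad ⊕ fe = 53
7f ⊕ 3e = 41
98 ⊕ b8 = 20
9b ⊕ 77 = ec
24 ⊕ ec = c8
44 ⊕ df = 9b
3c ⊕ ea = d6

[156, 83, 65, 32, 236, 200, 155, 214]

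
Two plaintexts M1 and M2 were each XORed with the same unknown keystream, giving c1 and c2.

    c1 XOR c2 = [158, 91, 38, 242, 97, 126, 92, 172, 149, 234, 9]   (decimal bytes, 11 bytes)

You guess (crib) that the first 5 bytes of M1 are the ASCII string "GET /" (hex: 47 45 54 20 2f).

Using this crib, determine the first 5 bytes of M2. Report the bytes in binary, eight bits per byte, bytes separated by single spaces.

11011001 00011110 01110010 11010010 01001110

Since c1 ⊕ c2 = M1 ⊕ M2, XORing with the guessed M1 bytes yields the corresponding M2 bytes: M2 = (c1 ⊕ c2) ⊕ M1.
10011110 xor 01000111 = 11011001
01011011 xor 01000101 = 00011110
00100110 xor 01010100 = 01110010
11110010 xor 00100000 = 11010010
01100001 xor 00101111 = 01001110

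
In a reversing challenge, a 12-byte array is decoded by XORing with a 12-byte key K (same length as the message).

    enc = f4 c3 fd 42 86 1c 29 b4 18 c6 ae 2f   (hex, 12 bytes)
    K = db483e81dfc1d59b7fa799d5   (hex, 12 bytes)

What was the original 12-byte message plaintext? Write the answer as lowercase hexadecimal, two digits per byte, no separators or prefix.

2f8bc3c359ddfc2f676137fa

XOR is its own inverse, so applying the key byte-wise gives the result directly.
11110100 ⊕ 11011011 = 00101111
11000011 ⊕ 01001000 = 10001011
11111101 ⊕ 00111110 = 11000011
01000010 ⊕ 10000001 = 11000011
10000110 ⊕ 11011111 = 01011001
00011100 ⊕ 11000001 = 11011101
00101001 ⊕ 11010101 = 11111100
10110100 ⊕ 10011011 = 00101111
00011000 ⊕ 01111111 = 01100111
11000110 ⊕ 10100111 = 01100001
10101110 ⊕ 10011001 = 00110111
00101111 ⊕ 11010101 = 11111010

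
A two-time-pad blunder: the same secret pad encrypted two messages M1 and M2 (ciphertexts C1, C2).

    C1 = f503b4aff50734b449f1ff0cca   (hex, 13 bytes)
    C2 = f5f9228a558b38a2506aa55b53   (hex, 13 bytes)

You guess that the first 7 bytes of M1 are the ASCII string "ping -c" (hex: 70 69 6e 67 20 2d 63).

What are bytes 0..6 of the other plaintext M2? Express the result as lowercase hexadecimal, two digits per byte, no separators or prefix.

7093f84280a16f

First, C1 ⊕ C2 = (M1 ⊕ K) ⊕ (M2 ⊕ K) = M1 ⊕ M2, so the key drops out. Then M2 = (M1 ⊕ M2) ⊕ M1 over the first 7 bytes.
byte 0: (f5 ^ f5) ^ 70 = 00 ^ 70 = 70
byte 1: (03 ^ f9) ^ 69 = fa ^ 69 = 93
byte 2: (b4 ^ 22) ^ 6e = 96 ^ 6e = f8
byte 3: (af ^ 8a) ^ 67 = 25 ^ 67 = 42
byte 4: (f5 ^ 55) ^ 20 = a0 ^ 20 = 80
byte 5: (07 ^ 8b) ^ 2d = 8c ^ 2d = a1
byte 6: (34 ^ 38) ^ 63 = 0c ^ 63 = 6f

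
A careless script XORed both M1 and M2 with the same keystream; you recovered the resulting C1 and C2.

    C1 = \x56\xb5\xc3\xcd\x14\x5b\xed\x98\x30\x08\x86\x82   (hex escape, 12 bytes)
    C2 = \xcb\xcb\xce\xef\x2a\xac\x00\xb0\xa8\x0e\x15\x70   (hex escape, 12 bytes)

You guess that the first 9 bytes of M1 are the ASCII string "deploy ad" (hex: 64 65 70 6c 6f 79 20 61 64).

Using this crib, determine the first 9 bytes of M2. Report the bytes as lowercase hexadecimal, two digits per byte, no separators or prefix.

f91b7d4e518ecd49fc

First, C1 ⊕ C2 = (M1 ⊕ K) ⊕ (M2 ⊕ K) = M1 ⊕ M2, so the key drops out. Then M2 = (M1 ⊕ M2) ⊕ M1 over the first 9 bytes.
byte 0: (56 XOR cb) XOR 64 = 9d XOR 64 = f9
byte 1: (b5 XOR cb) XOR 65 = 7e XOR 65 = 1b
byte 2: (c3 XOR ce) XOR 70 = 0d XOR 70 = 7d
byte 3: (cd XOR ef) XOR 6c = 22 XOR 6c = 4e
byte 4: (14 XOR 2a) XOR 6f = 3e XOR 6f = 51
byte 5: (5b XOR ac) XOR 79 = f7 XOR 79 = 8e
byte 6: (ed XOR 00) XOR 20 = ed XOR 20 = cd
byte 7: (98 XOR b0) XOR 61 = 28 XOR 61 = 49
byte 8: (30 XOR a8) XOR 64 = 98 XOR 64 = fc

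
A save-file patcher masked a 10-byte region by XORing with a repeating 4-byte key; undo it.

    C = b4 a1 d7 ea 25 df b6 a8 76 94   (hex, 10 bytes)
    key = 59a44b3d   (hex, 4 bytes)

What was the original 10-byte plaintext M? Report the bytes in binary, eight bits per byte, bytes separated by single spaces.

11101101 00000101 10011100 11010111 01111100 01111011 11111101 10010101 00101111 00110000

The 4-byte key repeats, so the effective keystream is 59 a4 4b 3d 59 a4 4b 3d 59 a4.
byte 0: b4 ⊕ 59 = ed
byte 1: a1 ⊕ a4 = 05
byte 2: d7 ⊕ 4b = 9c
byte 3: ea ⊕ 3d = d7
byte 4: 25 ⊕ 59 = 7c
byte 5: df ⊕ a4 = 7b
byte 6: b6 ⊕ 4b = fd
byte 7: a8 ⊕ 3d = 95
byte 8: 76 ⊕ 59 = 2f
byte 9: 94 ⊕ a4 = 30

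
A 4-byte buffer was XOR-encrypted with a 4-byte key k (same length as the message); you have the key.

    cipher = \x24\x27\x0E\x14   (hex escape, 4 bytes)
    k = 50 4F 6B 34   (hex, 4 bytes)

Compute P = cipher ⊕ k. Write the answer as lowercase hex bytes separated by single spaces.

74 68 65 20

XOR is its own inverse, so applying the key byte-wise gives the result directly.
byte 0: 24 XOR 50 = 74
byte 1: 27 XOR 4f = 68
byte 2: 0e XOR 6b = 65
byte 3: 14 XOR 34 = 20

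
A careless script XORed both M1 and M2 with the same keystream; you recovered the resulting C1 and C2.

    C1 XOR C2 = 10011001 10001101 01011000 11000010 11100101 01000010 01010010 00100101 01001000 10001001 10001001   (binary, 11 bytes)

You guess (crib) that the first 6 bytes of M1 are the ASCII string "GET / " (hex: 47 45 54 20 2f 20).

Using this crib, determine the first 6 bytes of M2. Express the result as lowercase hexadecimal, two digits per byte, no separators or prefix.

Since C1 ⊕ C2 = M1 ⊕ M2, XORing with the guessed M1 bytes yields the corresponding M2 bytes: M2 = (C1 ⊕ C2) ⊕ M1.
byte 0: 153 ⊕  71 = 222
byte 1: 141 ⊕  69 = 200
byte 2:  88 ⊕  84 =  12
byte 3: 194 ⊕  32 = 226
byte 4: 229 ⊕  47 = 202
byte 5:  66 ⊕  32 =  98

dec80ce2ca62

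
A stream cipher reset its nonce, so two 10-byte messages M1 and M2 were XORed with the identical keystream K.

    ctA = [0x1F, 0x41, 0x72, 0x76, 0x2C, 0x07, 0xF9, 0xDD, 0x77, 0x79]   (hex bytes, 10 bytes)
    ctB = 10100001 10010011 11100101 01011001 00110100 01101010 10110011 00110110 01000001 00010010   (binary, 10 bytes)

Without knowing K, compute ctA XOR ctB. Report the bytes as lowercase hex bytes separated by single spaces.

be d2 97 2f 18 6d 4a eb 36 6b

ctA ⊕ ctB = (M1 ⊕ K) ⊕ (M2 ⊕ K) = M1 ⊕ M2 — the shared key cancels under XOR.
byte 0: 00011111 XOR 10100001 = 10111110
byte 1: 01000001 XOR 10010011 = 11010010
byte 2: 01110010 XOR 11100101 = 10010111
byte 3: 01110110 XOR 01011001 = 00101111
byte 4: 00101100 XOR 00110100 = 00011000
byte 5: 00000111 XOR 01101010 = 01101101
byte 6: 11111001 XOR 10110011 = 01001010
byte 7: 11011101 XOR 00110110 = 11101011
byte 8: 01110111 XOR 01000001 = 00110110
byte 9: 01111001 XOR 00010010 = 01101011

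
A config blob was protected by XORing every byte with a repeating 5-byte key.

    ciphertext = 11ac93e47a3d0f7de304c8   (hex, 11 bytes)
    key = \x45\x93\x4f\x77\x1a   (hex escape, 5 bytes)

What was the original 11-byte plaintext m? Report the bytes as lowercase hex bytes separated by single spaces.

The 5-byte key repeats, so the effective keystream is 45 93 4f 77 1a 45 93 4f 77 1a 45.
byte 0: 11 xor 45 = 54
byte 1: ac xor 93 = 3f
byte 2: 93 xor 4f = dc
byte 3: e4 xor 77 = 93
byte 4: 7a xor 1a = 60
byte 5: 3d xor 45 = 78
byte 6: 0f xor 93 = 9c
byte 7: 7d xor 4f = 32
byte 8: e3 xor 77 = 94
byte 9: 04 xor 1a = 1e
byte 10: c8 xor 45 = 8d

54 3f dc 93 60 78 9c 32 94 1e 8d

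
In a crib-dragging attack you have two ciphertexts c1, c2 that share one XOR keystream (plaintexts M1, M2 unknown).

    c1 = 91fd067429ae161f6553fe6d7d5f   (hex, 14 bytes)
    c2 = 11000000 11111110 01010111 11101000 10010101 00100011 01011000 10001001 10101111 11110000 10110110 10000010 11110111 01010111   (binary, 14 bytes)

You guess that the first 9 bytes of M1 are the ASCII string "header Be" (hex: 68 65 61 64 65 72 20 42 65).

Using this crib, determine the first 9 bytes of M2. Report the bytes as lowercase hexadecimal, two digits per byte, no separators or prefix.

396630f8d9ff6ed4af

First, c1 ⊕ c2 = (M1 ⊕ K) ⊕ (M2 ⊕ K) = M1 ⊕ M2, so the key drops out. Then M2 = (M1 ⊕ M2) ⊕ M1 over the first 9 bytes.
byte 0: (91 ⊕ c0) ⊕ 68 = 51 ⊕ 68 = 39
byte 1: (fd ⊕ fe) ⊕ 65 = 03 ⊕ 65 = 66
byte 2: (06 ⊕ 57) ⊕ 61 = 51 ⊕ 61 = 30
byte 3: (74 ⊕ e8) ⊕ 64 = 9c ⊕ 64 = f8
byte 4: (29 ⊕ 95) ⊕ 65 = bc ⊕ 65 = d9
byte 5: (ae ⊕ 23) ⊕ 72 = 8d ⊕ 72 = ff
byte 6: (16 ⊕ 58) ⊕ 20 = 4e ⊕ 20 = 6e
byte 7: (1f ⊕ 89) ⊕ 42 = 96 ⊕ 42 = d4
byte 8: (65 ⊕ af) ⊕ 65 = ca ⊕ 65 = af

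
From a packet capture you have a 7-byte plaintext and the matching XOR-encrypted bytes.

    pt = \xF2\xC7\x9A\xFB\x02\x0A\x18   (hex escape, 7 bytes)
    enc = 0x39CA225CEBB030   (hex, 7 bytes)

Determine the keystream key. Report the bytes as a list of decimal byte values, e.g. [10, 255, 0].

Since enc = pt ⊕ key, XORing both sides with pt gives key = pt ⊕ enc.
11110010 ^ 00111001 = 11001011
11000111 ^ 11001010 = 00001101
10011010 ^ 00100010 = 10111000
11111011 ^ 01011100 = 10100111
00000010 ^ 11101011 = 11101001
00001010 ^ 10110000 = 10111010
00011000 ^ 00110000 = 00101000

[203, 13, 184, 167, 233, 186, 40]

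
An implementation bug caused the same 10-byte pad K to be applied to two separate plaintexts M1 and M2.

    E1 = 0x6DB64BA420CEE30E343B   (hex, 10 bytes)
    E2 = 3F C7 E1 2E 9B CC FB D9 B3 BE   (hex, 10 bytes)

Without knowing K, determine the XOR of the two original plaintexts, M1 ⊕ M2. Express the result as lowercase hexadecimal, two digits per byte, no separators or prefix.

E1 ⊕ E2 = (M1 ⊕ K) ⊕ (M2 ⊕ K) = M1 ⊕ M2 — the shared key cancels under XOR.
byte 0: 01101101 ^ 00111111 = 01010010
byte 1: 10110110 ^ 11000111 = 01110001
byte 2: 01001011 ^ 11100001 = 10101010
byte 3: 10100100 ^ 00101110 = 10001010
byte 4: 00100000 ^ 10011011 = 10111011
byte 5: 11001110 ^ 11001100 = 00000010
byte 6: 11100011 ^ 11111011 = 00011000
byte 7: 00001110 ^ 11011001 = 11010111
byte 8: 00110100 ^ 10110011 = 10000111
byte 9: 00111011 ^ 10111110 = 10000101

5271aa8abb0218d78785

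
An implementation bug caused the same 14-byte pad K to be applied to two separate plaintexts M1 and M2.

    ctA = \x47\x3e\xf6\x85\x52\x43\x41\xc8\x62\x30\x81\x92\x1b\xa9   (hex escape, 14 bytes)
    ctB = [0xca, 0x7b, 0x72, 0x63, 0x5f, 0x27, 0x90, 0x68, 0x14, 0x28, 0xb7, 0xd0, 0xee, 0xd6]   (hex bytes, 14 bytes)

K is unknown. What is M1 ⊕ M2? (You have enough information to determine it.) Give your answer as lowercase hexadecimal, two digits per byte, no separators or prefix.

8d4584e60d64d1a076183642f57f

ctA ⊕ ctB = (M1 ⊕ K) ⊕ (M2 ⊕ K) = M1 ⊕ M2 — the shared key cancels under XOR.
byte 0: 01000111 XOR 11001010 = 10001101
byte 1: 00111110 XOR 01111011 = 01000101
byte 2: 11110110 XOR 01110010 = 10000100
byte 3: 10000101 XOR 01100011 = 11100110
byte 4: 01010010 XOR 01011111 = 00001101
byte 5: 01000011 XOR 00100111 = 01100100
byte 6: 01000001 XOR 10010000 = 11010001
byte 7: 11001000 XOR 01101000 = 10100000
byte 8: 01100010 XOR 00010100 = 01110110
byte 9: 00110000 XOR 00101000 = 00011000
byte 10: 10000001 XOR 10110111 = 00110110
byte 11: 10010010 XOR 11010000 = 01000010
byte 12: 00011011 XOR 11101110 = 11110101
byte 13: 10101001 XOR 11010110 = 01111111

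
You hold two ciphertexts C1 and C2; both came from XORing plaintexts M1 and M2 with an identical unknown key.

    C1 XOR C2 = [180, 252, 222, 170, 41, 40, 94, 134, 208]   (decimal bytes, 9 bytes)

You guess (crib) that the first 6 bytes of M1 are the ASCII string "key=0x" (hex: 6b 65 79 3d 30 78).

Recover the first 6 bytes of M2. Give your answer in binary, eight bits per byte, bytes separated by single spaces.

Since C1 ⊕ C2 = M1 ⊕ M2, XORing with the guessed M1 bytes yields the corresponding M2 bytes: M2 = (C1 ⊕ C2) ⊕ M1.
b4 XOR 6b = df
fc XOR 65 = 99
de XOR 79 = a7
aa XOR 3d = 97
29 XOR 30 = 19
28 XOR 78 = 50

11011111 10011001 10100111 10010111 00011001 01010000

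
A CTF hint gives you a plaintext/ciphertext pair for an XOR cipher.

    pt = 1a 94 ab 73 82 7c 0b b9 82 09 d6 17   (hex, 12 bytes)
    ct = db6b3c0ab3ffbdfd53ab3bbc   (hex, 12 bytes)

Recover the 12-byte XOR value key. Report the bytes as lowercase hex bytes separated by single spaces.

c1 ff 97 79 31 83 b6 44 d1 a2 ed ab

Since ct = pt ⊕ key, XORing both sides with pt gives key = pt ⊕ ct.
00011010 ^ 11011011 = 11000001
10010100 ^ 01101011 = 11111111
10101011 ^ 00111100 = 10010111
01110011 ^ 00001010 = 01111001
10000010 ^ 10110011 = 00110001
01111100 ^ 11111111 = 10000011
00001011 ^ 10111101 = 10110110
10111001 ^ 11111101 = 01000100
10000010 ^ 01010011 = 11010001
00001001 ^ 10101011 = 10100010
11010110 ^ 00111011 = 11101101
00010111 ^ 10111100 = 10101011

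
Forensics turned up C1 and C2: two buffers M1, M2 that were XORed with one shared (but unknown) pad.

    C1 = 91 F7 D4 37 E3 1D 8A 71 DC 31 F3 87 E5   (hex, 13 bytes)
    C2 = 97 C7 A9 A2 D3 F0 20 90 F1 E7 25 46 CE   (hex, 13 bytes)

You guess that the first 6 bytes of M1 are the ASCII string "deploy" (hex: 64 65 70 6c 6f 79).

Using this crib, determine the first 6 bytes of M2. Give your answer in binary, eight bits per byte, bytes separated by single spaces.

01100010 01010101 00001101 11111001 01011111 10010100

First, C1 ⊕ C2 = (M1 ⊕ K) ⊕ (M2 ⊕ K) = M1 ⊕ M2, so the key drops out. Then M2 = (M1 ⊕ M2) ⊕ M1 over the first 6 bytes.
byte 0: (91 xor 97) xor 64 = 06 xor 64 = 62
byte 1: (f7 xor c7) xor 65 = 30 xor 65 = 55
byte 2: (d4 xor a9) xor 70 = 7d xor 70 = 0d
byte 3: (37 xor a2) xor 6c = 95 xor 6c = f9
byte 4: (e3 xor d3) xor 6f = 30 xor 6f = 5f
byte 5: (1d xor f0) xor 79 = ed xor 79 = 94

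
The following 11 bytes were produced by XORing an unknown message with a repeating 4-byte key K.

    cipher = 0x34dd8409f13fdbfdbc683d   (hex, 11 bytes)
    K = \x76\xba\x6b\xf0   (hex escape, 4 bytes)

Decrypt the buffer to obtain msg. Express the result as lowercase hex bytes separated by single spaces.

42 67 ef f9 87 85 b0 0d ca d2 56

The 4-byte key repeats, so the effective keystream is 76 ba 6b f0 76 ba 6b f0 76 ba 6b.
byte 0:  52 xor 118 =  66
byte 1: 221 xor 186 = 103
byte 2: 132 xor 107 = 239
byte 3:   9 xor 240 = 249
byte 4: 241 xor 118 = 135
byte 5:  63 xor 186 = 133
byte 6: 219 xor 107 = 176
byte 7: 253 xor 240 =  13
byte 8: 188 xor 118 = 202
byte 9: 104 xor 186 = 210
byte 10:  61 xor 107 =  86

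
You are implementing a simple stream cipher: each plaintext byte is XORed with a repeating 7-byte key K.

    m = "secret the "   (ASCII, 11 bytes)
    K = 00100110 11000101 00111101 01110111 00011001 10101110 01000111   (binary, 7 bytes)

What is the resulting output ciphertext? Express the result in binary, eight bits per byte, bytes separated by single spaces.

01010101 10100000 01011110 00000101 01111100 11011010 01100111 01010010 10101101 01011000 01010111

The 7-byte key repeats, so the effective keystream is 26 c5 3d 77 19 ae 47 26 c5 3d 77.
byte 0: 73 ⊕ 26 = 55
byte 1: 65 ⊕ c5 = a0
byte 2: 63 ⊕ 3d = 5e
byte 3: 72 ⊕ 77 = 05
byte 4: 65 ⊕ 19 = 7c
byte 5: 74 ⊕ ae = da
byte 6: 20 ⊕ 47 = 67
byte 7: 74 ⊕ 26 = 52
byte 8: 68 ⊕ c5 = ad
byte 9: 65 ⊕ 3d = 58
byte 10: 20 ⊕ 77 = 57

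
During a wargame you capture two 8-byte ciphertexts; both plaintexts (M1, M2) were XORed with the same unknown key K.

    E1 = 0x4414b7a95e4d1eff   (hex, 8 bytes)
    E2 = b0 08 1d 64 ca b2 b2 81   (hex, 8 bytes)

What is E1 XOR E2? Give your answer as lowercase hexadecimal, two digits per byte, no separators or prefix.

E1 ⊕ E2 = (M1 ⊕ K) ⊕ (M2 ⊕ K) = M1 ⊕ M2 — the shared key cancels under XOR.
byte 0: 44 xor b0 = f4
byte 1: 14 xor 08 = 1c
byte 2: b7 xor 1d = aa
byte 3: a9 xor 64 = cd
byte 4: 5e xor ca = 94
byte 5: 4d xor b2 = ff
byte 6: 1e xor b2 = ac
byte 7: ff xor 81 = 7e

f41caacd94ffac7e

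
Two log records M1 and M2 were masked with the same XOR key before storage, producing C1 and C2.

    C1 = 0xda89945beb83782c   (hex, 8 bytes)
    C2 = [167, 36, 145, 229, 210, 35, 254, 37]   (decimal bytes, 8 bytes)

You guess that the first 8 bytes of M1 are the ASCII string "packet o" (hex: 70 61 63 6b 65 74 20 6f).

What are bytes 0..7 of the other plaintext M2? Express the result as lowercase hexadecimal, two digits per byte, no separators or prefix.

First, C1 ⊕ C2 = (M1 ⊕ K) ⊕ (M2 ⊕ K) = M1 ⊕ M2, so the key drops out. Then M2 = (M1 ⊕ M2) ⊕ M1 over the first 8 bytes.
byte 0: (da ^ a7) ^ 70 = 7d ^ 70 = 0d
byte 1: (89 ^ 24) ^ 61 = ad ^ 61 = cc
byte 2: (94 ^ 91) ^ 63 = 05 ^ 63 = 66
byte 3: (5b ^ e5) ^ 6b = be ^ 6b = d5
byte 4: (eb ^ d2) ^ 65 = 39 ^ 65 = 5c
byte 5: (83 ^ 23) ^ 74 = a0 ^ 74 = d4
byte 6: (78 ^ fe) ^ 20 = 86 ^ 20 = a6
byte 7: (2c ^ 25) ^ 6f = 09 ^ 6f = 66

0dcc66d55cd4a666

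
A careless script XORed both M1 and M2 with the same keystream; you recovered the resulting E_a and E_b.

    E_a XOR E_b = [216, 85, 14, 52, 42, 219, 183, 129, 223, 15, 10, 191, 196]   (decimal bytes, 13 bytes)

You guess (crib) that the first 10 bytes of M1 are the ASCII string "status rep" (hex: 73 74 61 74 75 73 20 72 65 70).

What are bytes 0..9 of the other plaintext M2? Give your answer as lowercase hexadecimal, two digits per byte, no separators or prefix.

Since E_a ⊕ E_b = M1 ⊕ M2, XORing with the guessed M1 bytes yields the corresponding M2 bytes: M2 = (E_a ⊕ E_b) ⊕ M1.
d8 ⊕ 73 = ab
55 ⊕ 74 = 21
0e ⊕ 61 = 6f
34 ⊕ 74 = 40
2a ⊕ 75 = 5f
db ⊕ 73 = a8
b7 ⊕ 20 = 97
81 ⊕ 72 = f3
df ⊕ 65 = ba
0f ⊕ 70 = 7f

ab216f405fa897f3ba7f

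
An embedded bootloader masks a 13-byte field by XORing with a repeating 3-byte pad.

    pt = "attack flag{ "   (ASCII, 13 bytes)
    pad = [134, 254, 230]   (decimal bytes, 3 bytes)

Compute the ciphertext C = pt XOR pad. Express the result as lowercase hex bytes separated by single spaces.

The 3-byte key repeats, so the effective keystream is 86 fe e6 86 fe e6 86 fe e6 86 fe e6 86.
byte 0: 61 XOR 86 = e7
byte 1: 74 XOR fe = 8a
byte 2: 74 XOR e6 = 92
byte 3: 61 XOR 86 = e7
byte 4: 63 XOR fe = 9d
byte 5: 6b XOR e6 = 8d
byte 6: 20 XOR 86 = a6
byte 7: 66 XOR fe = 98
byte 8: 6c XOR e6 = 8a
byte 9: 61 XOR 86 = e7
byte 10: 67 XOR fe = 99
byte 11: 7b XOR e6 = 9d
byte 12: 20 XOR 86 = a6

e7 8a 92 e7 9d 8d a6 98 8a e7 99 9d a6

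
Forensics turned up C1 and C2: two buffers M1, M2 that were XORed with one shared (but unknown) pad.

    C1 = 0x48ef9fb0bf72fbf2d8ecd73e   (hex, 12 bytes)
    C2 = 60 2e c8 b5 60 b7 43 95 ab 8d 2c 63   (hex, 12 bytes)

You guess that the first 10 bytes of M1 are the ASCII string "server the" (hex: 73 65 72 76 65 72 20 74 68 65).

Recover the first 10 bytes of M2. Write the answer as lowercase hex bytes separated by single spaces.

5b a4 25 73 ba b7 98 13 1b 04

First, C1 ⊕ C2 = (M1 ⊕ K) ⊕ (M2 ⊕ K) = M1 ⊕ M2, so the key drops out. Then M2 = (M1 ⊕ M2) ⊕ M1 over the first 10 bytes.
byte 0: (48 ⊕ 60) ⊕ 73 = 28 ⊕ 73 = 5b
byte 1: (ef ⊕ 2e) ⊕ 65 = c1 ⊕ 65 = a4
byte 2: (9f ⊕ c8) ⊕ 72 = 57 ⊕ 72 = 25
byte 3: (b0 ⊕ b5) ⊕ 76 = 05 ⊕ 76 = 73
byte 4: (bf ⊕ 60) ⊕ 65 = df ⊕ 65 = ba
byte 5: (72 ⊕ b7) ⊕ 72 = c5 ⊕ 72 = b7
byte 6: (fb ⊕ 43) ⊕ 20 = b8 ⊕ 20 = 98
byte 7: (f2 ⊕ 95) ⊕ 74 = 67 ⊕ 74 = 13
byte 8: (d8 ⊕ ab) ⊕ 68 = 73 ⊕ 68 = 1b
byte 9: (ec ⊕ 8d) ⊕ 65 = 61 ⊕ 65 = 04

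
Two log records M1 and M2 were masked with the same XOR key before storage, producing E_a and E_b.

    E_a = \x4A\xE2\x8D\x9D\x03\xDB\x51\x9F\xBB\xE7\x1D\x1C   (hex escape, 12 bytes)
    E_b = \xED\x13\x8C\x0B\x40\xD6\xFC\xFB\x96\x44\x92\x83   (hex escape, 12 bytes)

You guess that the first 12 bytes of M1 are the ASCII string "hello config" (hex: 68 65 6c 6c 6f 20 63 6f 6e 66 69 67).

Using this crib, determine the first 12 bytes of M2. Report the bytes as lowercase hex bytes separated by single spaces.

First, E_a ⊕ E_b = (M1 ⊕ K) ⊕ (M2 ⊕ K) = M1 ⊕ M2, so the key drops out. Then M2 = (M1 ⊕ M2) ⊕ M1 over the first 12 bytes.
byte 0: (4a ^ ed) ^ 68 = a7 ^ 68 = cf
byte 1: (e2 ^ 13) ^ 65 = f1 ^ 65 = 94
byte 2: (8d ^ 8c) ^ 6c = 01 ^ 6c = 6d
byte 3: (9d ^ 0b) ^ 6c = 96 ^ 6c = fa
byte 4: (03 ^ 40) ^ 6f = 43 ^ 6f = 2c
byte 5: (db ^ d6) ^ 20 = 0d ^ 20 = 2d
byte 6: (51 ^ fc) ^ 63 = ad ^ 63 = ce
byte 7: (9f ^ fb) ^ 6f = 64 ^ 6f = 0b
byte 8: (bb ^ 96) ^ 6e = 2d ^ 6e = 43
byte 9: (e7 ^ 44) ^ 66 = a3 ^ 66 = c5
byte 10: (1d ^ 92) ^ 69 = 8f ^ 69 = e6
byte 11: (1c ^ 83) ^ 67 = 9f ^ 67 = f8

cf 94 6d fa 2c 2d ce 0b 43 c5 e6 f8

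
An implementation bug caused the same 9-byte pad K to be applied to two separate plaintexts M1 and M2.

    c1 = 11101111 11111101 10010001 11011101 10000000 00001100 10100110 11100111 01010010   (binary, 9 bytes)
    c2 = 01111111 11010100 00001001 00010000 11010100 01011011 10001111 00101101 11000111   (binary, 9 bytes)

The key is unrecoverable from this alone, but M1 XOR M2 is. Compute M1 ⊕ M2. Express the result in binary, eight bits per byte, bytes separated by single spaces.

10010000 00101001 10011000 11001101 01010100 01010111 00101001 11001010 10010101

c1 ⊕ c2 = (M1 ⊕ K) ⊕ (M2 ⊕ K) = M1 ⊕ M2 — the shared key cancels under XOR.
239 xor 127 = 144
253 xor 212 =  41
145 xor   9 = 152
221 xor  16 = 205
128 xor 212 =  84
 12 xor  91 =  87
166 xor 143 =  41
231 xor  45 = 202
 82 xor 199 = 149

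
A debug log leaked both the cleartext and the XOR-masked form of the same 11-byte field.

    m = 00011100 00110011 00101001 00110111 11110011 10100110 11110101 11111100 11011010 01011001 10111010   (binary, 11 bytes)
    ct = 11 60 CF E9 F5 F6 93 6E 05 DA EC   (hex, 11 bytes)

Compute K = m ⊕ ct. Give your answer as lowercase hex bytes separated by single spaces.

Since ct = m ⊕ K, XORing both sides with m gives K = m ⊕ ct.
1c ⊕ 11 = 0d
33 ⊕ 60 = 53
29 ⊕ cf = e6
37 ⊕ e9 = de
f3 ⊕ f5 = 06
a6 ⊕ f6 = 50
f5 ⊕ 93 = 66
fc ⊕ 6e = 92
da ⊕ 05 = df
59 ⊕ da = 83
ba ⊕ ec = 56

0d 53 e6 de 06 50 66 92 df 83 56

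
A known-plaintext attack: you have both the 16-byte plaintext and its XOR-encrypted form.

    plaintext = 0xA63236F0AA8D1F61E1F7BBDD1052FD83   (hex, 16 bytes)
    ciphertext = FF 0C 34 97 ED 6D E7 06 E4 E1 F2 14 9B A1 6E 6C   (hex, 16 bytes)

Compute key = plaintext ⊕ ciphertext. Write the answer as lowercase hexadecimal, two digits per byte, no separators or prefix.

Since ciphertext = plaintext ⊕ key, XORing both sides with plaintext gives key = plaintext ⊕ ciphertext.
byte 0: a6 xor ff = 59
byte 1: 32 xor 0c = 3e
byte 2: 36 xor 34 = 02
byte 3: f0 xor 97 = 67
byte 4: aa xor ed = 47
byte 5: 8d xor 6d = e0
byte 6: 1f xor e7 = f8
byte 7: 61 xor 06 = 67
byte 8: e1 xor e4 = 05
byte 9: f7 xor e1 = 16
byte 10: bb xor f2 = 49
byte 11: dd xor 14 = c9
byte 12: 10 xor 9b = 8b
byte 13: 52 xor a1 = f3
byte 14: fd xor 6e = 93
byte 15: 83 xor 6c = ef

593e026747e0f867051649c98bf393ef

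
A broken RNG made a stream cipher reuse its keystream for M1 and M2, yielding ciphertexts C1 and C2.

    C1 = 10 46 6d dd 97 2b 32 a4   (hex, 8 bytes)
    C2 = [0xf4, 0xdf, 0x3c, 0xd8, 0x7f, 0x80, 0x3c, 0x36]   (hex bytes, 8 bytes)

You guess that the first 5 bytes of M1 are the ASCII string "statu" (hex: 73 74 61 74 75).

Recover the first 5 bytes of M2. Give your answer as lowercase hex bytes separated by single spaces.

97 ed 30 71 9d

First, C1 ⊕ C2 = (M1 ⊕ K) ⊕ (M2 ⊕ K) = M1 ⊕ M2, so the key drops out. Then M2 = (M1 ⊕ M2) ⊕ M1 over the first 5 bytes.
byte 0: (10 ^ f4) ^ 73 = e4 ^ 73 = 97
byte 1: (46 ^ df) ^ 74 = 99 ^ 74 = ed
byte 2: (6d ^ 3c) ^ 61 = 51 ^ 61 = 30
byte 3: (dd ^ d8) ^ 74 = 05 ^ 74 = 71
byte 4: (97 ^ 7f) ^ 75 = e8 ^ 75 = 9d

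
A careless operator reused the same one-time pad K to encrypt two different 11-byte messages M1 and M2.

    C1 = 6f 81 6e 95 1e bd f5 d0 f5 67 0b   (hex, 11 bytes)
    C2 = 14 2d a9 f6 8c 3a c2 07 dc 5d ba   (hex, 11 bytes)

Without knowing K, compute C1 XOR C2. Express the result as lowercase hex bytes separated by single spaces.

7b ac c7 63 92 87 37 d7 29 3a b1

C1 ⊕ C2 = (M1 ⊕ K) ⊕ (M2 ⊕ K) = M1 ⊕ M2 — the shared key cancels under XOR.
01101111 ⊕ 00010100 = 01111011
10000001 ⊕ 00101101 = 10101100
01101110 ⊕ 10101001 = 11000111
10010101 ⊕ 11110110 = 01100011
00011110 ⊕ 10001100 = 10010010
10111101 ⊕ 00111010 = 10000111
11110101 ⊕ 11000010 = 00110111
11010000 ⊕ 00000111 = 11010111
11110101 ⊕ 11011100 = 00101001
01100111 ⊕ 01011101 = 00111010
00001011 ⊕ 10111010 = 10110001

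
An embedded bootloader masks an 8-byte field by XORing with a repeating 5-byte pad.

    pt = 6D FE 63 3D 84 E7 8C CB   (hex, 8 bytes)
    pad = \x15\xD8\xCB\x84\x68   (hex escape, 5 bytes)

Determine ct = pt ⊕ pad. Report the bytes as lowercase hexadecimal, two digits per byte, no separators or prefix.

The 5-byte key repeats, so the effective keystream is 15 d8 cb 84 68 15 d8 cb.
byte 0: 6d xor 15 = 78
byte 1: fe xor d8 = 26
byte 2: 63 xor cb = a8
byte 3: 3d xor 84 = b9
byte 4: 84 xor 68 = ec
byte 5: e7 xor 15 = f2
byte 6: 8c xor d8 = 54
byte 7: cb xor cb = 00

7826a8b9ecf25400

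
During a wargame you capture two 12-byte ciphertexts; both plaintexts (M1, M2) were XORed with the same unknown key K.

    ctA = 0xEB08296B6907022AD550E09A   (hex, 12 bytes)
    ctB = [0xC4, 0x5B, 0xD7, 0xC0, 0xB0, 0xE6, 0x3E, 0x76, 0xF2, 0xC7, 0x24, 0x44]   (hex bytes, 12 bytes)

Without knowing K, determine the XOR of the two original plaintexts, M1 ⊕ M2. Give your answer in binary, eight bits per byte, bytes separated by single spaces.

ctA ⊕ ctB = (M1 ⊕ K) ⊕ (M2 ⊕ K) = M1 ⊕ M2 — the shared key cancels under XOR.
235 XOR 196 =  47
  8 XOR  91 =  83
 41 XOR 215 = 254
107 XOR 192 = 171
105 XOR 176 = 217
  7 XOR 230 = 225
  2 XOR  62 =  60
 42 XOR 118 =  92
213 XOR 242 =  39
 80 XOR 199 = 151
224 XOR  36 = 196
154 XOR  68 = 222

00101111 01010011 11111110 10101011 11011001 11100001 00111100 01011100 00100111 10010111 11000100 11011110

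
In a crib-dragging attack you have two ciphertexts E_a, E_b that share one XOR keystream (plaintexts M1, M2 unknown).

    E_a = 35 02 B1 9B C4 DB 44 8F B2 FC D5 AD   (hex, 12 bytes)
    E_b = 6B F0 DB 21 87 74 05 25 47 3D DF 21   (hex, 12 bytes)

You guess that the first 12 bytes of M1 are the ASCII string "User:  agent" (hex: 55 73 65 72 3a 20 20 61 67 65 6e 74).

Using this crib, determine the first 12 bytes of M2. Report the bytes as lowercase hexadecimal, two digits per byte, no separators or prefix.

First, E_a ⊕ E_b = (M1 ⊕ K) ⊕ (M2 ⊕ K) = M1 ⊕ M2, so the key drops out. Then M2 = (M1 ⊕ M2) ⊕ M1 over the first 12 bytes.
byte 0: (35 XOR 6b) XOR 55 = 5e XOR 55 = 0b
byte 1: (02 XOR f0) XOR 73 = f2 XOR 73 = 81
byte 2: (b1 XOR db) XOR 65 = 6a XOR 65 = 0f
byte 3: (9b XOR 21) XOR 72 = ba XOR 72 = c8
byte 4: (c4 XOR 87) XOR 3a = 43 XOR 3a = 79
byte 5: (db XOR 74) XOR 20 = af XOR 20 = 8f
byte 6: (44 XOR 05) XOR 20 = 41 XOR 20 = 61
byte 7: (8f XOR 25) XOR 61 = aa XOR 61 = cb
byte 8: (b2 XOR 47) XOR 67 = f5 XOR 67 = 92
byte 9: (fc XOR 3d) XOR 65 = c1 XOR 65 = a4
byte 10: (d5 XOR df) XOR 6e = 0a XOR 6e = 64
byte 11: (ad XOR 21) XOR 74 = 8c XOR 74 = f8

0b810fc8798f61cb92a464f8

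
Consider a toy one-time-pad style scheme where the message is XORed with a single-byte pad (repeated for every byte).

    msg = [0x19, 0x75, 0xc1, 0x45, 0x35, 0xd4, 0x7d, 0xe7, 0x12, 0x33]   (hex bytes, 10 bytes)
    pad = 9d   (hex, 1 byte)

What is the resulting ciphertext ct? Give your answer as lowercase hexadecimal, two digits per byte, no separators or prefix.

84e85cd8a849e07a8fae

The 1-byte key repeats, so the effective keystream is 9d 9d 9d 9d 9d 9d 9d 9d 9d 9d.
byte 0: 00011001 ⊕ 10011101 = 10000100
byte 1: 01110101 ⊕ 10011101 = 11101000
byte 2: 11000001 ⊕ 10011101 = 01011100
byte 3: 01000101 ⊕ 10011101 = 11011000
byte 4: 00110101 ⊕ 10011101 = 10101000
byte 5: 11010100 ⊕ 10011101 = 01001001
byte 6: 01111101 ⊕ 10011101 = 11100000
byte 7: 11100111 ⊕ 10011101 = 01111010
byte 8: 00010010 ⊕ 10011101 = 10001111
byte 9: 00110011 ⊕ 10011101 = 10101110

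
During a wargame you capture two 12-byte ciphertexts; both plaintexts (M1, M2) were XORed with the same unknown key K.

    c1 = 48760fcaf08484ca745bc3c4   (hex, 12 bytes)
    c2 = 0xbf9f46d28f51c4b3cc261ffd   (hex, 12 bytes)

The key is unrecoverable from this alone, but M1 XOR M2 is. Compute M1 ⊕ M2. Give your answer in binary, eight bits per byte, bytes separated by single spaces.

c1 ⊕ c2 = (M1 ⊕ K) ⊕ (M2 ⊕ K) = M1 ⊕ M2 — the shared key cancels under XOR.
48 ^ bf = f7
76 ^ 9f = e9
0f ^ 46 = 49
ca ^ d2 = 18
f0 ^ 8f = 7f
84 ^ 51 = d5
84 ^ c4 = 40
ca ^ b3 = 79
74 ^ cc = b8
5b ^ 26 = 7d
c3 ^ 1f = dc
c4 ^ fd = 39

11110111 11101001 01001001 00011000 01111111 11010101 01000000 01111001 10111000 01111101 11011100 00111001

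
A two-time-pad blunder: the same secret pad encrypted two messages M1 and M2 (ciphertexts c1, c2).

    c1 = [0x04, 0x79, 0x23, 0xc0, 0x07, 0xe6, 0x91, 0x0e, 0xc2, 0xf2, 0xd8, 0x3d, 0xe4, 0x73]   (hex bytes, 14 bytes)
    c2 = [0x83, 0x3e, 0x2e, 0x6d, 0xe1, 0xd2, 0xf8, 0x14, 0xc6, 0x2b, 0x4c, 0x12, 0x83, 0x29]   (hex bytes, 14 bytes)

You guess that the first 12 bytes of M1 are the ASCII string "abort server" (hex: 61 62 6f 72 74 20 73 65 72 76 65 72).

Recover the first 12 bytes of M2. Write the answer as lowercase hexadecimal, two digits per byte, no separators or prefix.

e62562df92141a7f76aff15d

First, c1 ⊕ c2 = (M1 ⊕ K) ⊕ (M2 ⊕ K) = M1 ⊕ M2, so the key drops out. Then M2 = (M1 ⊕ M2) ⊕ M1 over the first 12 bytes.
byte 0: (04 ^ 83) ^ 61 = 87 ^ 61 = e6
byte 1: (79 ^ 3e) ^ 62 = 47 ^ 62 = 25
byte 2: (23 ^ 2e) ^ 6f = 0d ^ 6f = 62
byte 3: (c0 ^ 6d) ^ 72 = ad ^ 72 = df
byte 4: (07 ^ e1) ^ 74 = e6 ^ 74 = 92
byte 5: (e6 ^ d2) ^ 20 = 34 ^ 20 = 14
byte 6: (91 ^ f8) ^ 73 = 69 ^ 73 = 1a
byte 7: (0e ^ 14) ^ 65 = 1a ^ 65 = 7f
byte 8: (c2 ^ c6) ^ 72 = 04 ^ 72 = 76
byte 9: (f2 ^ 2b) ^ 76 = d9 ^ 76 = af
byte 10: (d8 ^ 4c) ^ 65 = 94 ^ 65 = f1
byte 11: (3d ^ 12) ^ 72 = 2f ^ 72 = 5d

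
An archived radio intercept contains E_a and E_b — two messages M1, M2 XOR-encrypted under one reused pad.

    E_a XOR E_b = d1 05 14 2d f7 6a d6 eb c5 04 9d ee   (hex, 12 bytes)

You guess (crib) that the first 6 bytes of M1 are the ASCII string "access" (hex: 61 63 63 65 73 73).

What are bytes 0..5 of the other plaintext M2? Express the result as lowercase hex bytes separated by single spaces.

Since E_a ⊕ E_b = M1 ⊕ M2, XORing with the guessed M1 bytes yields the corresponding M2 bytes: M2 = (E_a ⊕ E_b) ⊕ M1.
209 ⊕  97 = 176
  5 ⊕  99 = 102
 20 ⊕  99 = 119
 45 ⊕ 101 =  72
247 ⊕ 115 = 132
106 ⊕ 115 =  25

b0 66 77 48 84 19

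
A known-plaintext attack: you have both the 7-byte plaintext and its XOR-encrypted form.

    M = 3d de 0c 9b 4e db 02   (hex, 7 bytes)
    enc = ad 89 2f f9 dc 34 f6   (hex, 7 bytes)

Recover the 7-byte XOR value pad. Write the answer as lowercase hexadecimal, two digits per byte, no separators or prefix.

Since enc = M ⊕ pad, XORing both sides with M gives pad = M ⊕ enc.
3d XOR ad = 90
de XOR 89 = 57
0c XOR 2f = 23
9b XOR f9 = 62
4e XOR dc = 92
db XOR 34 = ef
02 XOR f6 = f4

9057236292eff4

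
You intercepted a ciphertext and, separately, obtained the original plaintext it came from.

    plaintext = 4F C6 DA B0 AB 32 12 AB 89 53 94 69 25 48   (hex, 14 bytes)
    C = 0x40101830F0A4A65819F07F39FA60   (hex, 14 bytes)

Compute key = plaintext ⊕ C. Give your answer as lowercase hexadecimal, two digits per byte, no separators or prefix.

0fd6c2805b96b4f390a3eb50df28

Since C = plaintext ⊕ key, XORing both sides with plaintext gives key = plaintext ⊕ C.
byte 0: 4f xor 40 = 0f
byte 1: c6 xor 10 = d6
byte 2: da xor 18 = c2
byte 3: b0 xor 30 = 80
byte 4: ab xor f0 = 5b
byte 5: 32 xor a4 = 96
byte 6: 12 xor a6 = b4
byte 7: ab xor 58 = f3
byte 8: 89 xor 19 = 90
byte 9: 53 xor f0 = a3
byte 10: 94 xor 7f = eb
byte 11: 69 xor 39 = 50
byte 12: 25 xor fa = df
byte 13: 48 xor 60 = 28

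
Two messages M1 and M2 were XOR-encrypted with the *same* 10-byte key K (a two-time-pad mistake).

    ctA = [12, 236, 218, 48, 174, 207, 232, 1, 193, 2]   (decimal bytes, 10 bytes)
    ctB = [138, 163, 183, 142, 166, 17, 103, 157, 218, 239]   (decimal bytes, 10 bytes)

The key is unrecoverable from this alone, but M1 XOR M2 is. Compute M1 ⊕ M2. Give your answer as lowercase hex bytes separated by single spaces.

ctA ⊕ ctB = (M1 ⊕ K) ⊕ (M2 ⊕ K) = M1 ⊕ M2 — the shared key cancels under XOR.
byte 0:  12 XOR 138 = 134
byte 1: 236 XOR 163 =  79
byte 2: 218 XOR 183 = 109
byte 3:  48 XOR 142 = 190
byte 4: 174 XOR 166 =   8
byte 5: 207 XOR  17 = 222
byte 6: 232 XOR 103 = 143
byte 7:   1 XOR 157 = 156
byte 8: 193 XOR 218 =  27
byte 9:   2 XOR 239 = 237

86 4f 6d be 08 de 8f 9c 1b ed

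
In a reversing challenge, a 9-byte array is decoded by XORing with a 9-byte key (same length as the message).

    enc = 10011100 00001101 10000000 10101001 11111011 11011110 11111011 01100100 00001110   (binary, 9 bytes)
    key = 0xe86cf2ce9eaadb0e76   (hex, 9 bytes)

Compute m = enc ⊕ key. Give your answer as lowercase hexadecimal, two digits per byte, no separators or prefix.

byte 0: 156 ⊕ 232 = 116
byte 1:  13 ⊕ 108 =  97
byte 2: 128 ⊕ 242 = 114
byte 3: 169 ⊕ 206 = 103
byte 4: 251 ⊕ 158 = 101
byte 5: 222 ⊕ 170 = 116
byte 6: 251 ⊕ 219 =  32
byte 7: 100 ⊕  14 = 106
byte 8:  14 ⊕ 118 = 120

746172676574206a78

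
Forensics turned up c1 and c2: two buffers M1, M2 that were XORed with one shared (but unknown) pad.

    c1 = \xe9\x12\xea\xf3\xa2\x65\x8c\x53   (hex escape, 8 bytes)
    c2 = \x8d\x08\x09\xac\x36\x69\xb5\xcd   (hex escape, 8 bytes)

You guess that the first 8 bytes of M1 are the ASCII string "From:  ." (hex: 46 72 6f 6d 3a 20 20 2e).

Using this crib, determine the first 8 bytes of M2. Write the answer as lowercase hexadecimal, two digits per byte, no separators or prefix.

First, c1 ⊕ c2 = (M1 ⊕ K) ⊕ (M2 ⊕ K) = M1 ⊕ M2, so the key drops out. Then M2 = (M1 ⊕ M2) ⊕ M1 over the first 8 bytes.
byte 0: (e9 xor 8d) xor 46 = 64 xor 46 = 22
byte 1: (12 xor 08) xor 72 = 1a xor 72 = 68
byte 2: (ea xor 09) xor 6f = e3 xor 6f = 8c
byte 3: (f3 xor ac) xor 6d = 5f xor 6d = 32
byte 4: (a2 xor 36) xor 3a = 94 xor 3a = ae
byte 5: (65 xor 69) xor 20 = 0c xor 20 = 2c
byte 6: (8c xor b5) xor 20 = 39 xor 20 = 19
byte 7: (53 xor cd) xor 2e = 9e xor 2e = b0

22688c32ae2c19b0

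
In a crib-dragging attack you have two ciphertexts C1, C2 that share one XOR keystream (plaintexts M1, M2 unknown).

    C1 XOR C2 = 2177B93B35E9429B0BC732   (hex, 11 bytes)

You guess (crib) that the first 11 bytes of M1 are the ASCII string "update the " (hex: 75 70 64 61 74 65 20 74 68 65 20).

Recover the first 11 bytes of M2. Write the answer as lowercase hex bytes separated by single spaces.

54 07 dd 5a 41 8c 62 ef 63 a2 12

Since C1 ⊕ C2 = M1 ⊕ M2, XORing with the guessed M1 bytes yields the corresponding M2 bytes: M2 = (C1 ⊕ C2) ⊕ M1.
byte 0: 00100001 ^ 01110101 = 01010100
byte 1: 01110111 ^ 01110000 = 00000111
byte 2: 10111001 ^ 01100100 = 11011101
byte 3: 00111011 ^ 01100001 = 01011010
byte 4: 00110101 ^ 01110100 = 01000001
byte 5: 11101001 ^ 01100101 = 10001100
byte 6: 01000010 ^ 00100000 = 01100010
byte 7: 10011011 ^ 01110100 = 11101111
byte 8: 00001011 ^ 01101000 = 01100011
byte 9: 11000111 ^ 01100101 = 10100010
byte 10: 00110010 ^ 00100000 = 00010010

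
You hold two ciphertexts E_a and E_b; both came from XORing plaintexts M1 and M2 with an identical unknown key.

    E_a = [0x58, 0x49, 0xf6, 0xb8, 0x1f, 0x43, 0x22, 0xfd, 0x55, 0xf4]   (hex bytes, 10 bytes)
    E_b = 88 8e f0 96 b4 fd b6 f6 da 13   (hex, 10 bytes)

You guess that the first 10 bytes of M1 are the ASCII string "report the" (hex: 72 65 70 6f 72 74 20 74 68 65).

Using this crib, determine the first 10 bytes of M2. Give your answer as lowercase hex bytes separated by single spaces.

a2 a2 76 41 d9 ca b4 7f e7 82

First, E_a ⊕ E_b = (M1 ⊕ K) ⊕ (M2 ⊕ K) = M1 ⊕ M2, so the key drops out. Then M2 = (M1 ⊕ M2) ⊕ M1 over the first 10 bytes.
byte 0: (58 ⊕ 88) ⊕ 72 = d0 ⊕ 72 = a2
byte 1: (49 ⊕ 8e) ⊕ 65 = c7 ⊕ 65 = a2
byte 2: (f6 ⊕ f0) ⊕ 70 = 06 ⊕ 70 = 76
byte 3: (b8 ⊕ 96) ⊕ 6f = 2e ⊕ 6f = 41
byte 4: (1f ⊕ b4) ⊕ 72 = ab ⊕ 72 = d9
byte 5: (43 ⊕ fd) ⊕ 74 = be ⊕ 74 = ca
byte 6: (22 ⊕ b6) ⊕ 20 = 94 ⊕ 20 = b4
byte 7: (fd ⊕ f6) ⊕ 74 = 0b ⊕ 74 = 7f
byte 8: (55 ⊕ da) ⊕ 68 = 8f ⊕ 68 = e7
byte 9: (f4 ⊕ 13) ⊕ 65 = e7 ⊕ 65 = 82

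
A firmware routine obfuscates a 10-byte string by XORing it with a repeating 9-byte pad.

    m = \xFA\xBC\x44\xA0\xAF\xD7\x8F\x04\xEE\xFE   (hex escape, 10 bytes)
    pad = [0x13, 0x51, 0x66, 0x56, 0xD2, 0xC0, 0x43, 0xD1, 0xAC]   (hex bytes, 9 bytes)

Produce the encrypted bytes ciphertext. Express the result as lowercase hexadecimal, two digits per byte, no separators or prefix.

e9ed22f67d17ccd542ed

The 9-byte key repeats, so the effective keystream is 13 51 66 56 d2 c0 43 d1 ac 13.
byte 0: fa xor 13 = e9
byte 1: bc xor 51 = ed
byte 2: 44 xor 66 = 22
byte 3: a0 xor 56 = f6
byte 4: af xor d2 = 7d
byte 5: d7 xor c0 = 17
byte 6: 8f xor 43 = cc
byte 7: 04 xor d1 = d5
byte 8: ee xor ac = 42
byte 9: fe xor 13 = ed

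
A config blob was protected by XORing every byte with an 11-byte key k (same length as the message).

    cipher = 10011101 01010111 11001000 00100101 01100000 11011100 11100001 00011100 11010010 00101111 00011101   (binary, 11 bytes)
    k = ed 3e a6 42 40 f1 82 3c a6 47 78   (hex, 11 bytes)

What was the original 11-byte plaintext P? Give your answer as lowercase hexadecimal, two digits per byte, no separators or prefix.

10011101 XOR 11101101 = 01110000
01010111 XOR 00111110 = 01101001
11001000 XOR 10100110 = 01101110
00100101 XOR 01000010 = 01100111
01100000 XOR 01000000 = 00100000
11011100 XOR 11110001 = 00101101
11100001 XOR 10000010 = 01100011
00011100 XOR 00111100 = 00100000
11010010 XOR 10100110 = 01110100
00101111 XOR 01000111 = 01101000
00011101 XOR 01111000 = 01100101

70696e67202d6320746865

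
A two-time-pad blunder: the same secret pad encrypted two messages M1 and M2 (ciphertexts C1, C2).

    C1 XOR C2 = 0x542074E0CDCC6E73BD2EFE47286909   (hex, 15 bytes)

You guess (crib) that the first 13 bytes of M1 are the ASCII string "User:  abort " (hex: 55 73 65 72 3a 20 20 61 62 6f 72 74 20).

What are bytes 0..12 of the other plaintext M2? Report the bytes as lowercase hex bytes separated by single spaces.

Since C1 ⊕ C2 = M1 ⊕ M2, XORing with the guessed M1 bytes yields the corresponding M2 bytes: M2 = (C1 ⊕ C2) ⊕ M1.
54 ⊕ 55 = 01
20 ⊕ 73 = 53
74 ⊕ 65 = 11
e0 ⊕ 72 = 92
cd ⊕ 3a = f7
cc ⊕ 20 = ec
6e ⊕ 20 = 4e
73 ⊕ 61 = 12
bd ⊕ 62 = df
2e ⊕ 6f = 41
fe ⊕ 72 = 8c
47 ⊕ 74 = 33
28 ⊕ 20 = 08

01 53 11 92 f7 ec 4e 12 df 41 8c 33 08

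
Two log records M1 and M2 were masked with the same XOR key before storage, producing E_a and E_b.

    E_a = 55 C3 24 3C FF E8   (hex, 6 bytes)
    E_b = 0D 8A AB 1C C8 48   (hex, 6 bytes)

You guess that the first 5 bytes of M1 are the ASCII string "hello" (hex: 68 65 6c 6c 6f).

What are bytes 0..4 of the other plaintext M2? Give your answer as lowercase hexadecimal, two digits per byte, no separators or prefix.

First, E_a ⊕ E_b = (M1 ⊕ K) ⊕ (M2 ⊕ K) = M1 ⊕ M2, so the key drops out. Then M2 = (M1 ⊕ M2) ⊕ M1 over the first 5 bytes.
byte 0: (55 XOR 0d) XOR 68 = 58 XOR 68 = 30
byte 1: (c3 XOR 8a) XOR 65 = 49 XOR 65 = 2c
byte 2: (24 XOR ab) XOR 6c = 8f XOR 6c = e3
byte 3: (3c XOR 1c) XOR 6c = 20 XOR 6c = 4c
byte 4: (ff XOR c8) XOR 6f = 37 XOR 6f = 58

302ce34c58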